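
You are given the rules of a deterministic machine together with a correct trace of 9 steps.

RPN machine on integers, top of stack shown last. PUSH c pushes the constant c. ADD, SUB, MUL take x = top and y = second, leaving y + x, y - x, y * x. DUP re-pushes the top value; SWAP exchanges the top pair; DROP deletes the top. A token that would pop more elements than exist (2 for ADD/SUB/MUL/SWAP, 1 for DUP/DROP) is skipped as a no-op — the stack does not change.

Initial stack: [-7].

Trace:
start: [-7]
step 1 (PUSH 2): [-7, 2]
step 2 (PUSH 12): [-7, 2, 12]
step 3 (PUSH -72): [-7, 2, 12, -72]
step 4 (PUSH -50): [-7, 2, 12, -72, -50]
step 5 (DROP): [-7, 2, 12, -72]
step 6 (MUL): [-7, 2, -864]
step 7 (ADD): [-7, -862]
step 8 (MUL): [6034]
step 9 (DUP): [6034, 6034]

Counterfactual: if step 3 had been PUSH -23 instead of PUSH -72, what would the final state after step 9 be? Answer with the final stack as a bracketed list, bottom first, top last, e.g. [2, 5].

(re-executing from step 3 with the substitution; state before step 3: [-7, 2, 12])
step 3 (PUSH -23): [-7, 2, 12, -23]
step 4 (PUSH -50): [-7, 2, 12, -23, -50]
step 5 (DROP): [-7, 2, 12, -23]
step 6 (MUL): [-7, 2, -276]
step 7 (ADD): [-7, -274]
step 8 (MUL): [1918]
step 9 (DUP): [1918, 1918]

[1918, 1918]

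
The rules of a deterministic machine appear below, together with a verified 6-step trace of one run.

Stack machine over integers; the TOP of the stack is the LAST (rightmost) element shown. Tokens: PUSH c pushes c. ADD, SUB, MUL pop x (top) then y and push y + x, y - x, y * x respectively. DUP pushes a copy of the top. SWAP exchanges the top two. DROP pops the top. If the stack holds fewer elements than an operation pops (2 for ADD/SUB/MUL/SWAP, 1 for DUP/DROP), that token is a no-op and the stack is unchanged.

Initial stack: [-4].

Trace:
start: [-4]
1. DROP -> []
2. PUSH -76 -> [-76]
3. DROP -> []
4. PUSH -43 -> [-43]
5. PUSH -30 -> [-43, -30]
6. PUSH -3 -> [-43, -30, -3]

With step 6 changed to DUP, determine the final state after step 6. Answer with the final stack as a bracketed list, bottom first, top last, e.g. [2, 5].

[-43, -30, -30]

(re-executing from step 6 with the substitution; state before step 6: [-43, -30])
6. DUP -> [-43, -30, -30]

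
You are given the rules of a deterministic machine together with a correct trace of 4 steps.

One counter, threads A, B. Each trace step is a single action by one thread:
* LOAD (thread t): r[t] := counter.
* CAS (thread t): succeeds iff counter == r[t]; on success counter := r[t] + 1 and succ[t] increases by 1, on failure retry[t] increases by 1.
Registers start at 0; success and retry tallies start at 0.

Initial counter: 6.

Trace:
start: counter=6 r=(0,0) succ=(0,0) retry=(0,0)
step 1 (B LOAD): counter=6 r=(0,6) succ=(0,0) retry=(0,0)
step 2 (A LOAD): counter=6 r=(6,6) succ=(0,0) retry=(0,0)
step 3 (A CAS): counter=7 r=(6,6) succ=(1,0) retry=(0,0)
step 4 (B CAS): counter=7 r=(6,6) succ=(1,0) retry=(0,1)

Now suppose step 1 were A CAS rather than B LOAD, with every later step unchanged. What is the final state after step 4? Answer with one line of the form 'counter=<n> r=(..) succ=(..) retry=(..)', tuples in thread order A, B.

counter=7 r=(6,0) succ=(1,0) retry=(1,1)

(re-executing from step 1 with the substitution; state before step 1: counter=6 r=(0,0) succ=(0,0) retry=(0,0))
step 1 (A CAS): counter=6 r=(0,0) succ=(0,0) retry=(1,0)
step 2 (A LOAD): counter=6 r=(6,0) succ=(0,0) retry=(1,0)
step 3 (A CAS): counter=7 r=(6,0) succ=(1,0) retry=(1,0)
step 4 (B CAS): counter=7 r=(6,0) succ=(1,0) retry=(1,1)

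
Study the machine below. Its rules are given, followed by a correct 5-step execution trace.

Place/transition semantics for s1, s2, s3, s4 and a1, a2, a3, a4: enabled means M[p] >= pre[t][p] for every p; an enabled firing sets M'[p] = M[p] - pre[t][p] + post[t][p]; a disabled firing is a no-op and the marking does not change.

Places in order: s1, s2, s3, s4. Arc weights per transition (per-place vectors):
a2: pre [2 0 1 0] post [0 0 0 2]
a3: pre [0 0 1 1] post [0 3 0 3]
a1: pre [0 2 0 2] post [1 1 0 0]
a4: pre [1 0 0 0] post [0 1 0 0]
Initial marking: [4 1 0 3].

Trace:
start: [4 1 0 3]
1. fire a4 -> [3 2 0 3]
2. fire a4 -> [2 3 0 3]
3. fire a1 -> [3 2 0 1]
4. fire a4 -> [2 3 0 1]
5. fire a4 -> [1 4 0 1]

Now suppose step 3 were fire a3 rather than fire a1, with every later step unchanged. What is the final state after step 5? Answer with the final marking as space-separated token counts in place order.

(re-executing from step 3 with the substitution; state before step 3: [2 3 0 3])
3. fire a3 -> [2 3 0 3]
4. fire a4 -> [1 4 0 3]
5. fire a4 -> [0 5 0 3]

0 5 0 3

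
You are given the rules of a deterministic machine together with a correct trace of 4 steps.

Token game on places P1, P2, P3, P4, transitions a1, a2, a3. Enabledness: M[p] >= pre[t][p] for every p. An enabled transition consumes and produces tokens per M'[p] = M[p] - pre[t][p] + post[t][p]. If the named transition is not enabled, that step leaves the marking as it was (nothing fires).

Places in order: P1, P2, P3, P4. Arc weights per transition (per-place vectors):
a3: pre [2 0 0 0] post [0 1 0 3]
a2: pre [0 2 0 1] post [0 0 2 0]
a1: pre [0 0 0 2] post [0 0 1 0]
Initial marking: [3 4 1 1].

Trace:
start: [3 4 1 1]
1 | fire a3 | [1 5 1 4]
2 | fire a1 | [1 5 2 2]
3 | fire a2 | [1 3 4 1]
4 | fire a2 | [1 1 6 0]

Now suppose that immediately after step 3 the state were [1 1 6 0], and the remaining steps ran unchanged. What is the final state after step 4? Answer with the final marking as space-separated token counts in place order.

state after step 3 := [1 1 6 0]
4 | fire a2 | [1 1 6 0]

1 1 6 0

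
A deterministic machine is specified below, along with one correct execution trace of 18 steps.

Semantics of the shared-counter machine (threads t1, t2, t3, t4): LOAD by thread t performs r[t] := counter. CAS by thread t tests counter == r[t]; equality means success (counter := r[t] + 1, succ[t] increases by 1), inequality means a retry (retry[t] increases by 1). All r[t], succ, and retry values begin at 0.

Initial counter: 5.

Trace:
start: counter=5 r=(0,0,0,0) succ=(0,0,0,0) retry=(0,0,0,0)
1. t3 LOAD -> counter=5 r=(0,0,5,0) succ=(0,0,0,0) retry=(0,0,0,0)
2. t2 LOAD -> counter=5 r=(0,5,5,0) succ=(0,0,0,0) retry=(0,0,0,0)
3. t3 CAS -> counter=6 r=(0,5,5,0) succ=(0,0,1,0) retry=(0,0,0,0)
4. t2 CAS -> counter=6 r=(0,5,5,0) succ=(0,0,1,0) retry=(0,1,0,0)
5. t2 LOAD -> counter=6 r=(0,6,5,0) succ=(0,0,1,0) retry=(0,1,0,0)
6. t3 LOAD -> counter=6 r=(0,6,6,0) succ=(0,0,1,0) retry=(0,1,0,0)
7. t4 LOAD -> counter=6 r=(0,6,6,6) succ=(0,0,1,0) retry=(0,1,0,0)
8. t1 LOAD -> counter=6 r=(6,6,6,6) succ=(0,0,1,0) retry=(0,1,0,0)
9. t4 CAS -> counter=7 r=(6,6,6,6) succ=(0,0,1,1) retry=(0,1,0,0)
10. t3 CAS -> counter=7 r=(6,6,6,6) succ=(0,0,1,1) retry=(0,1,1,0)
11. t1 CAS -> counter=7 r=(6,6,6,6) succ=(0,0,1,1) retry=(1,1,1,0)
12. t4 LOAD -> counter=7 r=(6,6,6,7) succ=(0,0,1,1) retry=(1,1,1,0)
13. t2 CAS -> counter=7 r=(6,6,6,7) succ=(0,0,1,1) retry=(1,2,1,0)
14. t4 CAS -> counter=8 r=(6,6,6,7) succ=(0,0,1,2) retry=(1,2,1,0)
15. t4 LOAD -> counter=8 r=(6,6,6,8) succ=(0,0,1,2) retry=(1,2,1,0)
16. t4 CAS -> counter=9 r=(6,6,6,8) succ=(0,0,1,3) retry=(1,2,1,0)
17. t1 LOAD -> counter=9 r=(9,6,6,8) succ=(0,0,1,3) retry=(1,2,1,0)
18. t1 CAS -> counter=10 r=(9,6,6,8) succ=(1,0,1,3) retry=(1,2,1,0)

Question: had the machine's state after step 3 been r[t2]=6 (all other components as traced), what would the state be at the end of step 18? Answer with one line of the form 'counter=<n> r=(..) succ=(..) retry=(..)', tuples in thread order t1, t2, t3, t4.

state after step 3 := counter=6 r=(0,6,5,0) succ=(0,0,1,0) retry=(0,0,0,0)
4. t2 CAS -> counter=7 r=(0,6,5,0) succ=(0,1,1,0) retry=(0,0,0,0)
5. t2 LOAD -> counter=7 r=(0,7,5,0) succ=(0,1,1,0) retry=(0,0,0,0)
6. t3 LOAD -> counter=7 r=(0,7,7,0) succ=(0,1,1,0) retry=(0,0,0,0)
7. t4 LOAD -> counter=7 r=(0,7,7,7) succ=(0,1,1,0) retry=(0,0,0,0)
8. t1 LOAD -> counter=7 r=(7,7,7,7) succ=(0,1,1,0) retry=(0,0,0,0)
9. t4 CAS -> counter=8 r=(7,7,7,7) succ=(0,1,1,1) retry=(0,0,0,0)
10. t3 CAS -> counter=8 r=(7,7,7,7) succ=(0,1,1,1) retry=(0,0,1,0)
11. t1 CAS -> counter=8 r=(7,7,7,7) succ=(0,1,1,1) retry=(1,0,1,0)
12. t4 LOAD -> counter=8 r=(7,7,7,8) succ=(0,1,1,1) retry=(1,0,1,0)
13. t2 CAS -> counter=8 r=(7,7,7,8) succ=(0,1,1,1) retry=(1,1,1,0)
14. t4 CAS -> counter=9 r=(7,7,7,8) succ=(0,1,1,2) retry=(1,1,1,0)
15. t4 LOAD -> counter=9 r=(7,7,7,9) succ=(0,1,1,2) retry=(1,1,1,0)
16. t4 CAS -> counter=10 r=(7,7,7,9) succ=(0,1,1,3) retry=(1,1,1,0)
17. t1 LOAD -> counter=10 r=(10,7,7,9) succ=(0,1,1,3) retry=(1,1,1,0)
18. t1 CAS -> counter=11 r=(10,7,7,9) succ=(1,1,1,3) retry=(1,1,1,0)

counter=11 r=(10,7,7,9) succ=(1,1,1,3) retry=(1,1,1,0)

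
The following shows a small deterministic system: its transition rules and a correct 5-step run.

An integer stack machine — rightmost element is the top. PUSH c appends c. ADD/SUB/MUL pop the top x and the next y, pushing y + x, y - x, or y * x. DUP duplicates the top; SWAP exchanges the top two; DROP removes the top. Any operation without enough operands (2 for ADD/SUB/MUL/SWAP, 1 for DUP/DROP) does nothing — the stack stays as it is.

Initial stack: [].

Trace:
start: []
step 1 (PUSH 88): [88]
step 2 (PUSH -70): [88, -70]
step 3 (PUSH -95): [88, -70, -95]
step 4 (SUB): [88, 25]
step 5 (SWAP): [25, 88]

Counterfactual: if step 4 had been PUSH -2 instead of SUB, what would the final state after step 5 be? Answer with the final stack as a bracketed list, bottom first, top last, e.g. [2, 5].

[88, -70, -2, -95]

(re-executing from step 4 with the substitution; state before step 4: [88, -70, -95])
step 4 (PUSH -2): [88, -70, -95, -2]
step 5 (SWAP): [88, -70, -2, -95]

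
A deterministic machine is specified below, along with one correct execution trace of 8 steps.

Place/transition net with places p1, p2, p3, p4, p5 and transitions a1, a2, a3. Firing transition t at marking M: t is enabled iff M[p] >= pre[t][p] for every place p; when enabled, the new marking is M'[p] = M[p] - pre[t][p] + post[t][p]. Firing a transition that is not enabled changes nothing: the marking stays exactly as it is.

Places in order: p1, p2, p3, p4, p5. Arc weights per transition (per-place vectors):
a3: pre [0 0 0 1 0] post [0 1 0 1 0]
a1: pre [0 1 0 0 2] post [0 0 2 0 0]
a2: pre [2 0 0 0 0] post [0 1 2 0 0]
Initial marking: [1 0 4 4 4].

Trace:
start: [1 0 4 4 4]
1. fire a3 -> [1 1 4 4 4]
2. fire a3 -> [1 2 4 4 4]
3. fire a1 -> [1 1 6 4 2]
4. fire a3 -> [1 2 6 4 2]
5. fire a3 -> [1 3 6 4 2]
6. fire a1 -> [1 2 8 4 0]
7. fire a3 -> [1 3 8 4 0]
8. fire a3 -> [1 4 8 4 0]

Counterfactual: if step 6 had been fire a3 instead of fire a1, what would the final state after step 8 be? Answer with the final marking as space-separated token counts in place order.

(re-executing from step 6 with the substitution; state before step 6: [1 3 6 4 2])
6. fire a3 -> [1 4 6 4 2]
7. fire a3 -> [1 5 6 4 2]
8. fire a3 -> [1 6 6 4 2]

1 6 6 4 2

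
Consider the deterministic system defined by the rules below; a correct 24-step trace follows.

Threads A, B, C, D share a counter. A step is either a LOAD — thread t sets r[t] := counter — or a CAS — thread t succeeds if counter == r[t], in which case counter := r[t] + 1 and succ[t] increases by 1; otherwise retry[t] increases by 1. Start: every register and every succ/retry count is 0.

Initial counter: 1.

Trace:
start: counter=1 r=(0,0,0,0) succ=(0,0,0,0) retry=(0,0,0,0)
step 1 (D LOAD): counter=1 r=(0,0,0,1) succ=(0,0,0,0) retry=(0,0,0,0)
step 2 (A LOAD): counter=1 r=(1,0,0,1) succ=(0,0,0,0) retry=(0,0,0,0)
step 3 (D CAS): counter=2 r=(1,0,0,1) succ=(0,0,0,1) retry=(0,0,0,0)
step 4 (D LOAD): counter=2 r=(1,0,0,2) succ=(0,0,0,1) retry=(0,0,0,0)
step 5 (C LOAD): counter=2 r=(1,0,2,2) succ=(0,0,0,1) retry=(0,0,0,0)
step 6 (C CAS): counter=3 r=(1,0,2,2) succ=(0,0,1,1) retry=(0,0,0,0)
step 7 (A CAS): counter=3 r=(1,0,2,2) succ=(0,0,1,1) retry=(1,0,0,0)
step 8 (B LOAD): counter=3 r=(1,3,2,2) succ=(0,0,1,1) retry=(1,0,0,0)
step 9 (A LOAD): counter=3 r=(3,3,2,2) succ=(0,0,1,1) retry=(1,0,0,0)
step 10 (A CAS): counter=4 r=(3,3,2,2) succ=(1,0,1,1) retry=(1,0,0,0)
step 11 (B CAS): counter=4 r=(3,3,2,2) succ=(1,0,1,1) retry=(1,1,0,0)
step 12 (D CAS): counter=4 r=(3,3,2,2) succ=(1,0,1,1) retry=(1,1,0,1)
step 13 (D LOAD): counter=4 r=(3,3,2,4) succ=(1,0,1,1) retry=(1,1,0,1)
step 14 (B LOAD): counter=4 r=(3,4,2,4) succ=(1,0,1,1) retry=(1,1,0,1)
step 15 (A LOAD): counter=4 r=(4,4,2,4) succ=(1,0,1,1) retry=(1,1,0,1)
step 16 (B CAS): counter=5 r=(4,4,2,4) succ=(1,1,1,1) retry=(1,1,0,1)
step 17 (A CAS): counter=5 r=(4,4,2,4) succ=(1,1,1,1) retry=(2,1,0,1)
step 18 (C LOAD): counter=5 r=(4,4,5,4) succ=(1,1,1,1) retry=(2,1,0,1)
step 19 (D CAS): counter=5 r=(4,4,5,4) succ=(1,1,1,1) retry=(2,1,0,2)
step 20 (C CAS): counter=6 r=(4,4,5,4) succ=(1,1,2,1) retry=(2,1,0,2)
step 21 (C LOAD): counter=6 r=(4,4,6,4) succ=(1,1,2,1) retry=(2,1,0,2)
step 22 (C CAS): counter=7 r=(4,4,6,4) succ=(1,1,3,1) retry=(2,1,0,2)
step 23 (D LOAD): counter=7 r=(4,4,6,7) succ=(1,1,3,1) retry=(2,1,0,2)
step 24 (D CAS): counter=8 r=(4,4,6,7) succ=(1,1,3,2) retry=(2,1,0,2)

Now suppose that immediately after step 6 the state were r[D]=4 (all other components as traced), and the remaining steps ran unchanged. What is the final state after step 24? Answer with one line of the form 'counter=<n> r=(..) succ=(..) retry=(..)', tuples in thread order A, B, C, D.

state after step 6 := counter=3 r=(1,0,2,4) succ=(0,0,1,1) retry=(0,0,0,0)
step 7 (A CAS): counter=3 r=(1,0,2,4) succ=(0,0,1,1) retry=(1,0,0,0)
step 8 (B LOAD): counter=3 r=(1,3,2,4) succ=(0,0,1,1) retry=(1,0,0,0)
step 9 (A LOAD): counter=3 r=(3,3,2,4) succ=(0,0,1,1) retry=(1,0,0,0)
step 10 (A CAS): counter=4 r=(3,3,2,4) succ=(1,0,1,1) retry=(1,0,0,0)
step 11 (B CAS): counter=4 r=(3,3,2,4) succ=(1,0,1,1) retry=(1,1,0,0)
step 12 (D CAS): counter=5 r=(3,3,2,4) succ=(1,0,1,2) retry=(1,1,0,0)
step 13 (D LOAD): counter=5 r=(3,3,2,5) succ=(1,0,1,2) retry=(1,1,0,0)
step 14 (B LOAD): counter=5 r=(3,5,2,5) succ=(1,0,1,2) retry=(1,1,0,0)
step 15 (A LOAD): counter=5 r=(5,5,2,5) succ=(1,0,1,2) retry=(1,1,0,0)
step 16 (B CAS): counter=6 r=(5,5,2,5) succ=(1,1,1,2) retry=(1,1,0,0)
step 17 (A CAS): counter=6 r=(5,5,2,5) succ=(1,1,1,2) retry=(2,1,0,0)
step 18 (C LOAD): counter=6 r=(5,5,6,5) succ=(1,1,1,2) retry=(2,1,0,0)
step 19 (D CAS): counter=6 r=(5,5,6,5) succ=(1,1,1,2) retry=(2,1,0,1)
step 20 (C CAS): counter=7 r=(5,5,6,5) succ=(1,1,2,2) retry=(2,1,0,1)
step 21 (C LOAD): counter=7 r=(5,5,7,5) succ=(1,1,2,2) retry=(2,1,0,1)
step 22 (C CAS): counter=8 r=(5,5,7,5) succ=(1,1,3,2) retry=(2,1,0,1)
step 23 (D LOAD): counter=8 r=(5,5,7,8) succ=(1,1,3,2) retry=(2,1,0,1)
step 24 (D CAS): counter=9 r=(5,5,7,8) succ=(1,1,3,3) retry=(2,1,0,1)

counter=9 r=(5,5,7,8) succ=(1,1,3,3) retry=(2,1,0,1)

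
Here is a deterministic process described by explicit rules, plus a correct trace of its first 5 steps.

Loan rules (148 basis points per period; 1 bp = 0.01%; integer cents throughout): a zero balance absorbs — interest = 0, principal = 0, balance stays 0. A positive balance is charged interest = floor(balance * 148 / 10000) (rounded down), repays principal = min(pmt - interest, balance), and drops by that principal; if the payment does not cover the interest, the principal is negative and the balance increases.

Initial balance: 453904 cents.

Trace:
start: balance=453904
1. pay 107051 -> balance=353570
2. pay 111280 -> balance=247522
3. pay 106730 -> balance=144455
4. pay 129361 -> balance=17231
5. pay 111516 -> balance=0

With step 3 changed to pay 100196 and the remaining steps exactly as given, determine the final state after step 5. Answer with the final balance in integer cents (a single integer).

(re-executing from step 3 with the substitution; state before step 3: balance=247522)
3. pay 100196 -> balance=150989
4. pay 129361 -> balance=23862
5. pay 111516 -> balance=0

0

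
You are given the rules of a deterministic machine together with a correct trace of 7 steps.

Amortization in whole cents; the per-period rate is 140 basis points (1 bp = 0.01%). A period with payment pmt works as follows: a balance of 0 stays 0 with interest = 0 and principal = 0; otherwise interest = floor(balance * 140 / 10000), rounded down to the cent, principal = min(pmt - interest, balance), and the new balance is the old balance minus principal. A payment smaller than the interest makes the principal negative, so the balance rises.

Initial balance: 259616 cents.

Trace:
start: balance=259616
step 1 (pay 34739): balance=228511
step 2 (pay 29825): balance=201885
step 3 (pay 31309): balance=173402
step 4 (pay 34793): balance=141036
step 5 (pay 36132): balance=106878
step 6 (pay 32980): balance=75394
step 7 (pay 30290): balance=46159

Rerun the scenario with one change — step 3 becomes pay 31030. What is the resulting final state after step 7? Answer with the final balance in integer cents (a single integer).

46454

(re-executing from step 3 with the substitution; state before step 3: balance=201885)
step 3 (pay 31030): balance=173681
step 4 (pay 34793): balance=141319
step 5 (pay 36132): balance=107165
step 6 (pay 32980): balance=75685
step 7 (pay 30290): balance=46454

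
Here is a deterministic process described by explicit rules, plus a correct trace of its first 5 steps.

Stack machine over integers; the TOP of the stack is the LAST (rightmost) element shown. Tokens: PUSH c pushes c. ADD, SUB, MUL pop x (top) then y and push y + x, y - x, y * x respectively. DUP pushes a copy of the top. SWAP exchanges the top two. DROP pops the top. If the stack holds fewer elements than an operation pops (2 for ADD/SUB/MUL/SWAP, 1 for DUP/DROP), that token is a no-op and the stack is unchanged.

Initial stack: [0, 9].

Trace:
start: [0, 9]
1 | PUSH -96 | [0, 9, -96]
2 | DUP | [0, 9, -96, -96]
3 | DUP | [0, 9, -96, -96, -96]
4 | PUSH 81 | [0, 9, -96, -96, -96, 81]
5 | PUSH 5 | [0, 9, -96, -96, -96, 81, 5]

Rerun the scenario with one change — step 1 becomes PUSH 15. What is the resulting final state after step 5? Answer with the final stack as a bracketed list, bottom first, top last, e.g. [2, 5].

[0, 9, 15, 15, 15, 81, 5]

(re-executing from step 1 with the substitution; state before step 1: [0, 9])
1 | PUSH 15 | [0, 9, 15]
2 | DUP | [0, 9, 15, 15]
3 | DUP | [0, 9, 15, 15, 15]
4 | PUSH 81 | [0, 9, 15, 15, 15, 81]
5 | PUSH 5 | [0, 9, 15, 15, 15, 81, 5]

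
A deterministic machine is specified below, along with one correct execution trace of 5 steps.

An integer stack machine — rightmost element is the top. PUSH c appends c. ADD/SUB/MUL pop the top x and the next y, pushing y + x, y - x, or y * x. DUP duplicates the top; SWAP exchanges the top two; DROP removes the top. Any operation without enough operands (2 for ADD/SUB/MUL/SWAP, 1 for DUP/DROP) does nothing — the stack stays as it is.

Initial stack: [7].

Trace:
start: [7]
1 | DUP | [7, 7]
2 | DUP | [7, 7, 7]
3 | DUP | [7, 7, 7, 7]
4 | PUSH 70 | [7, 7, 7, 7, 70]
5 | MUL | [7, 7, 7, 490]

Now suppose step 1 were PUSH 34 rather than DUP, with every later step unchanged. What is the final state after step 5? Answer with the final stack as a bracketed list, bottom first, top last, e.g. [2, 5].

[7, 34, 34, 2380]

(re-executing from step 1 with the substitution; state before step 1: [7])
1 | PUSH 34 | [7, 34]
2 | DUP | [7, 34, 34]
3 | DUP | [7, 34, 34, 34]
4 | PUSH 70 | [7, 34, 34, 34, 70]
5 | MUL | [7, 34, 34, 2380]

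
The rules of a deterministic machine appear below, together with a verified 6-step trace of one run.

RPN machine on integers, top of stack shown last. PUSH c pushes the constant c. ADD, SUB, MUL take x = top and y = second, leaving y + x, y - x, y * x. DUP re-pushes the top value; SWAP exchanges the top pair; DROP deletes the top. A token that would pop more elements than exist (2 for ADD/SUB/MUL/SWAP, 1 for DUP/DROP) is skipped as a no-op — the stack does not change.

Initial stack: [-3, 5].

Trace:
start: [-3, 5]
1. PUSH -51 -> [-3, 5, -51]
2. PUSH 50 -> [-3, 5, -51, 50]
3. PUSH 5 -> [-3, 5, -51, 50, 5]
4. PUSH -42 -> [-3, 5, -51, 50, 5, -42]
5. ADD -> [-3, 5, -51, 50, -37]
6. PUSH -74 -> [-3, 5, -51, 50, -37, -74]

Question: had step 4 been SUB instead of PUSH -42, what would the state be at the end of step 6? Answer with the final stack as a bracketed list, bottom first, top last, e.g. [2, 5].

[-3, 5, -6, -74]

(re-executing from step 4 with the substitution; state before step 4: [-3, 5, -51, 50, 5])
4. SUB -> [-3, 5, -51, 45]
5. ADD -> [-3, 5, -6]
6. PUSH -74 -> [-3, 5, -6, -74]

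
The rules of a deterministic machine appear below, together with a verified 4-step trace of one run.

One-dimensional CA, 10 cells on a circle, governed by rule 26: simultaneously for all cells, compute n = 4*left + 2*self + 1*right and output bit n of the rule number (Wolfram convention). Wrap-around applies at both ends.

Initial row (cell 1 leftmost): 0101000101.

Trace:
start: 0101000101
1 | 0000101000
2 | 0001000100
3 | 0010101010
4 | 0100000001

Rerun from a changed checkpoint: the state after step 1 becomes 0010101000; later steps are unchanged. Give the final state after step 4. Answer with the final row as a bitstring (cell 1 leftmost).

0001010000

state after step 1 := 0010101000
2 | 0100000100
3 | 1010001010
4 | 0001010000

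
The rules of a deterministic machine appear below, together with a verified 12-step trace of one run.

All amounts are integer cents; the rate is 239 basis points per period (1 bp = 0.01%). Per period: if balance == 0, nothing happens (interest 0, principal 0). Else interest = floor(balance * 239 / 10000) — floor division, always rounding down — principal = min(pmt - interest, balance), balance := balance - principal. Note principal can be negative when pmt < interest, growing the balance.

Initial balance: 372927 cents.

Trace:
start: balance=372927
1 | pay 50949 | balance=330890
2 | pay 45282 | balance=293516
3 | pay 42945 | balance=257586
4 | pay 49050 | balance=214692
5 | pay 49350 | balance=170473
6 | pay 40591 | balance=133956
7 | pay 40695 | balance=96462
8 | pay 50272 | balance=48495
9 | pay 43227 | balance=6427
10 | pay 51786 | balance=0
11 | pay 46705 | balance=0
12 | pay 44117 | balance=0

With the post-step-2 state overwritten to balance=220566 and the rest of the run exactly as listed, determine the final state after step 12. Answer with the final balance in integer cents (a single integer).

0

state after step 2 := balance=220566
3 | pay 42945 | balance=182892
4 | pay 49050 | balance=138213
5 | pay 49350 | balance=92166
6 | pay 40591 | balance=53777
7 | pay 40695 | balance=14367
8 | pay 50272 | balance=0
9 | pay 43227 | balance=0
10 | pay 51786 | balance=0
11 | pay 46705 | balance=0
12 | pay 44117 | balance=0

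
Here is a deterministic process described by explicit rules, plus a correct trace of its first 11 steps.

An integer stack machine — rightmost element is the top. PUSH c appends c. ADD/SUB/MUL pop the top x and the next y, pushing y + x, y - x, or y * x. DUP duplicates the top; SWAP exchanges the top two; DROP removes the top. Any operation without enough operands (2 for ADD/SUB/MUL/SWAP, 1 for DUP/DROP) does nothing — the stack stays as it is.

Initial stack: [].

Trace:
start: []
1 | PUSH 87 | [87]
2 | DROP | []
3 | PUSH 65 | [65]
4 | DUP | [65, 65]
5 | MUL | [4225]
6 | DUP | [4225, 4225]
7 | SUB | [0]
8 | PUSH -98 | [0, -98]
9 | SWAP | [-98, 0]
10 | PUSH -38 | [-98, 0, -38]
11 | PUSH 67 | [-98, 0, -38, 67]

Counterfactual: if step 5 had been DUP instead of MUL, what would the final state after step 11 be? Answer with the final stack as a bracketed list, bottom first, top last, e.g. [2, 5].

(re-executing from step 5 with the substitution; state before step 5: [65, 65])
5 | DUP | [65, 65, 65]
6 | DUP | [65, 65, 65, 65]
7 | SUB | [65, 65, 0]
8 | PUSH -98 | [65, 65, 0, -98]
9 | SWAP | [65, 65, -98, 0]
10 | PUSH -38 | [65, 65, -98, 0, -38]
11 | PUSH 67 | [65, 65, -98, 0, -38, 67]

[65, 65, -98, 0, -38, 67]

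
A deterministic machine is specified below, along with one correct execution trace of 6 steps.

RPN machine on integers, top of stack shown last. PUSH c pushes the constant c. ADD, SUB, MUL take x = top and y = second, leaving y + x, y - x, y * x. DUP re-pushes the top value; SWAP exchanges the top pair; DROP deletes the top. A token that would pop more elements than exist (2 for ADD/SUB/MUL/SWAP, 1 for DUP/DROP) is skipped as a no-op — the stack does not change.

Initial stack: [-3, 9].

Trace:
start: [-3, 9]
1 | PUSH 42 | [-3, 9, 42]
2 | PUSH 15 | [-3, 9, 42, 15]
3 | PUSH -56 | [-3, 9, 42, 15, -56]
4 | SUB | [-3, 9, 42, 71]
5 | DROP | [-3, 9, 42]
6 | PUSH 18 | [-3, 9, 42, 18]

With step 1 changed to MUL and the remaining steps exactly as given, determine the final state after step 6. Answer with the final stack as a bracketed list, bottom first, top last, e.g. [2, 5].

[-27, 18]

(re-executing from step 1 with the substitution; state before step 1: [-3, 9])
1 | MUL | [-27]
2 | PUSH 15 | [-27, 15]
3 | PUSH -56 | [-27, 15, -56]
4 | SUB | [-27, 71]
5 | DROP | [-27]
6 | PUSH 18 | [-27, 18]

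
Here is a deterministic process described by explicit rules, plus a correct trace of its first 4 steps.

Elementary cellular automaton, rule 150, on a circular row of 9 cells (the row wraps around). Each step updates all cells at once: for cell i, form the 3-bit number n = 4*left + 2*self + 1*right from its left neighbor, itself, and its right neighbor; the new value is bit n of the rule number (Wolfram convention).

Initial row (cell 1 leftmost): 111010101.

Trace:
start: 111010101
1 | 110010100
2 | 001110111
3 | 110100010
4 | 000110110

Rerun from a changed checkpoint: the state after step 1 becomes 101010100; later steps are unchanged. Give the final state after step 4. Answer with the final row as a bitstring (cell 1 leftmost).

111011100

state after step 1 := 101010100
2 | 101010111
3 | 001010011
4 | 111011100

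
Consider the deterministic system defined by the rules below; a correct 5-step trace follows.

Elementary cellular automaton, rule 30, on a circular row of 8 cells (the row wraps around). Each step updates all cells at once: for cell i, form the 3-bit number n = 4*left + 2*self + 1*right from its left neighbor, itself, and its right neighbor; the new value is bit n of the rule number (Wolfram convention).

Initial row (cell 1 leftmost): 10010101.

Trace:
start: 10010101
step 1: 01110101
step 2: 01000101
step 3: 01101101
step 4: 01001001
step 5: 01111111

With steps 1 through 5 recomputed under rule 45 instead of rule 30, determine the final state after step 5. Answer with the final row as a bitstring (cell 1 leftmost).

10001000

(re-executing steps 1..5 under rule 45; state before step 1: 10010101)
step 1: 00011111
step 2: 01010000
step 3: 01110111
step 4: 11001100
step 5: 10001000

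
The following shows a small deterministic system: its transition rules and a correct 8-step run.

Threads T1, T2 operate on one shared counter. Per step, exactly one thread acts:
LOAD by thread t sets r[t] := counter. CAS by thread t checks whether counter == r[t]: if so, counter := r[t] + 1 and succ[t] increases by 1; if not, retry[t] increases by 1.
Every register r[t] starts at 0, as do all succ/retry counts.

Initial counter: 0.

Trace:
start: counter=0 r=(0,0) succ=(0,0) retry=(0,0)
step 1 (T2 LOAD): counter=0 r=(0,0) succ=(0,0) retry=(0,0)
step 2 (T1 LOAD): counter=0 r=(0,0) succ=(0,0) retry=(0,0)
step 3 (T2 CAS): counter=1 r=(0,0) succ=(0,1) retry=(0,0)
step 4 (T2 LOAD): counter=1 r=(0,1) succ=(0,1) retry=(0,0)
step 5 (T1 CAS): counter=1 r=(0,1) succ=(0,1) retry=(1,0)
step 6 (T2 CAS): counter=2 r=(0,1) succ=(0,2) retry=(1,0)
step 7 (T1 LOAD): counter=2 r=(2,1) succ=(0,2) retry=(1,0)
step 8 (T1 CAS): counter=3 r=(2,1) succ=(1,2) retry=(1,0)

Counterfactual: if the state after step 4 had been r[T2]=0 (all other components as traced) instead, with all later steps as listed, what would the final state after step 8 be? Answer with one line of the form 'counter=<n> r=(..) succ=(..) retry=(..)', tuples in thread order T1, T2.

state after step 4 := counter=1 r=(0,0) succ=(0,1) retry=(0,0)
step 5 (T1 CAS): counter=1 r=(0,0) succ=(0,1) retry=(1,0)
step 6 (T2 CAS): counter=1 r=(0,0) succ=(0,1) retry=(1,1)
step 7 (T1 LOAD): counter=1 r=(1,0) succ=(0,1) retry=(1,1)
step 8 (T1 CAS): counter=2 r=(1,0) succ=(1,1) retry=(1,1)

counter=2 r=(1,0) succ=(1,1) retry=(1,1)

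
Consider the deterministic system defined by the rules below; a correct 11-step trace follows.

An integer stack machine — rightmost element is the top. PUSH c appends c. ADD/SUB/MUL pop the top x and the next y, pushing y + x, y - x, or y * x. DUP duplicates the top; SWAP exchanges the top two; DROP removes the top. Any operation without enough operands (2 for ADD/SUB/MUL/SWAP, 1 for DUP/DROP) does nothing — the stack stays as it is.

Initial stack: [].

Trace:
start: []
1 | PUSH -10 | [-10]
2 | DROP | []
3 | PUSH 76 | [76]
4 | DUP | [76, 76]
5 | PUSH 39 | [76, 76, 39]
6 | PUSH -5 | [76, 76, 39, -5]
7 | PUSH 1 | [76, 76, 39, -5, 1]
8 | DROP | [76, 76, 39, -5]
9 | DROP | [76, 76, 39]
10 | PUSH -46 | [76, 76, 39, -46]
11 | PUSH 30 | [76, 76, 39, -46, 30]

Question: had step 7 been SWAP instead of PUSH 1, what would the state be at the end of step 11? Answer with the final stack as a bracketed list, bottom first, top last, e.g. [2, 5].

[76, 76, -46, 30]

(re-executing from step 7 with the substitution; state before step 7: [76, 76, 39, -5])
7 | SWAP | [76, 76, -5, 39]
8 | DROP | [76, 76, -5]
9 | DROP | [76, 76]
10 | PUSH -46 | [76, 76, -46]
11 | PUSH 30 | [76, 76, -46, 30]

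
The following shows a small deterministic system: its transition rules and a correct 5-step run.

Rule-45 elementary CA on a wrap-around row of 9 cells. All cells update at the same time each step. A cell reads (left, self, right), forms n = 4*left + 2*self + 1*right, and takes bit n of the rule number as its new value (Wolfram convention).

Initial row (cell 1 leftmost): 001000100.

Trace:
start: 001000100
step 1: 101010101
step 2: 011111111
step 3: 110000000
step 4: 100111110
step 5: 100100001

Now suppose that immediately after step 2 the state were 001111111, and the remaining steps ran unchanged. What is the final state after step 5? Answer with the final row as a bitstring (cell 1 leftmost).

011110000

state after step 2 := 001111111
step 3: 001000000
step 4: 101011111
step 5: 011110000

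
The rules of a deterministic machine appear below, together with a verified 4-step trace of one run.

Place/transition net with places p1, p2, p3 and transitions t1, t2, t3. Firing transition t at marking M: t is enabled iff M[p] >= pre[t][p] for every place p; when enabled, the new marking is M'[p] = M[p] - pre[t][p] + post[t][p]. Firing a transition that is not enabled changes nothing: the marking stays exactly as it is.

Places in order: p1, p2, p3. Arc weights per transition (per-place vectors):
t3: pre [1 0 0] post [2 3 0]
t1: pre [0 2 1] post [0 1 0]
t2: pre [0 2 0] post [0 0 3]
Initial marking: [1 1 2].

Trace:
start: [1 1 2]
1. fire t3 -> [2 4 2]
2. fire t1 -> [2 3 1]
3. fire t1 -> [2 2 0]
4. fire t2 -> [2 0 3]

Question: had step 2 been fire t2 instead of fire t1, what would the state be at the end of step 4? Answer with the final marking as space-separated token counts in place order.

2 1 4

(re-executing from step 2 with the substitution; state before step 2: [2 4 2])
2. fire t2 -> [2 2 5]
3. fire t1 -> [2 1 4]
4. fire t2 -> [2 1 4]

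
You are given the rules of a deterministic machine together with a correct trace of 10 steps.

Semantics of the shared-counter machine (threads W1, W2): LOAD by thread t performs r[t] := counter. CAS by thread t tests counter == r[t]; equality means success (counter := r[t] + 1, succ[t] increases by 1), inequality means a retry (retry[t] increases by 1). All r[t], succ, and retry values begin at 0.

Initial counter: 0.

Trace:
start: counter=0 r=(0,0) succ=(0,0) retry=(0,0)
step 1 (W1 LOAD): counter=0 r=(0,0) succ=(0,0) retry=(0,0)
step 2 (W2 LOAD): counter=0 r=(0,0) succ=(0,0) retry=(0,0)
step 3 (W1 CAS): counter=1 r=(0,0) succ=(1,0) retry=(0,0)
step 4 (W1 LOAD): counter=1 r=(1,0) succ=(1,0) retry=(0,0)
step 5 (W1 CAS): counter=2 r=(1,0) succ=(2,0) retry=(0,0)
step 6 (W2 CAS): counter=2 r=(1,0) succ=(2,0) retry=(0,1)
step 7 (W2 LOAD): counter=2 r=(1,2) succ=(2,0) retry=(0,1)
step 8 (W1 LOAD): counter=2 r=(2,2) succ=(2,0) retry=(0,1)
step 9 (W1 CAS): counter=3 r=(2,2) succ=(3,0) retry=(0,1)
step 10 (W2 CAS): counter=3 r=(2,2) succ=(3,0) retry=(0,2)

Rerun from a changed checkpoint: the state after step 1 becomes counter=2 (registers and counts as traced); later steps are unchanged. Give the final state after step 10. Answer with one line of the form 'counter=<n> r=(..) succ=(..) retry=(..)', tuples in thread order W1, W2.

state after step 1 := counter=2 r=(0,0) succ=(0,0) retry=(0,0)
step 2 (W2 LOAD): counter=2 r=(0,2) succ=(0,0) retry=(0,0)
step 3 (W1 CAS): counter=2 r=(0,2) succ=(0,0) retry=(1,0)
step 4 (W1 LOAD): counter=2 r=(2,2) succ=(0,0) retry=(1,0)
step 5 (W1 CAS): counter=3 r=(2,2) succ=(1,0) retry=(1,0)
step 6 (W2 CAS): counter=3 r=(2,2) succ=(1,0) retry=(1,1)
step 7 (W2 LOAD): counter=3 r=(2,3) succ=(1,0) retry=(1,1)
step 8 (W1 LOAD): counter=3 r=(3,3) succ=(1,0) retry=(1,1)
step 9 (W1 CAS): counter=4 r=(3,3) succ=(2,0) retry=(1,1)
step 10 (W2 CAS): counter=4 r=(3,3) succ=(2,0) retry=(1,2)

counter=4 r=(3,3) succ=(2,0) retry=(1,2)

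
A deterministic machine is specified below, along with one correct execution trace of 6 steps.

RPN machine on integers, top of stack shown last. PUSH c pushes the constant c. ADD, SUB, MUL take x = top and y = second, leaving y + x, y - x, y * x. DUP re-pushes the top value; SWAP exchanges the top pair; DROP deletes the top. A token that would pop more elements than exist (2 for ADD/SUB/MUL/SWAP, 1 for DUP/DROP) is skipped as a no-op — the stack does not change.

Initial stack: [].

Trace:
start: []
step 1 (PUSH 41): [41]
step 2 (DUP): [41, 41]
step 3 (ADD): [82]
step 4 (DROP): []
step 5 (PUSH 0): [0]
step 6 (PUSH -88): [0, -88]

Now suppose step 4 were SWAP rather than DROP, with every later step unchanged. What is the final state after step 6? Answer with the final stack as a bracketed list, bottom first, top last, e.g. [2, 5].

[82, 0, -88]

(re-executing from step 4 with the substitution; state before step 4: [82])
step 4 (SWAP): [82]
step 5 (PUSH 0): [82, 0]
step 6 (PUSH -88): [82, 0, -88]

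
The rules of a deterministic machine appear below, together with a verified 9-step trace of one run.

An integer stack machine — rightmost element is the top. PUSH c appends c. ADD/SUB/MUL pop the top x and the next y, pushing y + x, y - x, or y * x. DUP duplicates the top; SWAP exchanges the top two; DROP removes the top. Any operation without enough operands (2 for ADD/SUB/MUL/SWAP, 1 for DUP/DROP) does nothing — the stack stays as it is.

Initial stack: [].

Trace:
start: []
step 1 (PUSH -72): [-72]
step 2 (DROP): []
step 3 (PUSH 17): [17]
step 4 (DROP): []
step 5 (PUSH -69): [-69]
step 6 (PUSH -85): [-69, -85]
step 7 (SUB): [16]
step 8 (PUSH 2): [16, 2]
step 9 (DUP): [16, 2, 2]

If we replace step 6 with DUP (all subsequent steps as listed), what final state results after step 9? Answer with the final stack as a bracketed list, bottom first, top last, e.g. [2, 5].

(re-executing from step 6 with the substitution; state before step 6: [-69])
step 6 (DUP): [-69, -69]
step 7 (SUB): [0]
step 8 (PUSH 2): [0, 2]
step 9 (DUP): [0, 2, 2]

[0, 2, 2]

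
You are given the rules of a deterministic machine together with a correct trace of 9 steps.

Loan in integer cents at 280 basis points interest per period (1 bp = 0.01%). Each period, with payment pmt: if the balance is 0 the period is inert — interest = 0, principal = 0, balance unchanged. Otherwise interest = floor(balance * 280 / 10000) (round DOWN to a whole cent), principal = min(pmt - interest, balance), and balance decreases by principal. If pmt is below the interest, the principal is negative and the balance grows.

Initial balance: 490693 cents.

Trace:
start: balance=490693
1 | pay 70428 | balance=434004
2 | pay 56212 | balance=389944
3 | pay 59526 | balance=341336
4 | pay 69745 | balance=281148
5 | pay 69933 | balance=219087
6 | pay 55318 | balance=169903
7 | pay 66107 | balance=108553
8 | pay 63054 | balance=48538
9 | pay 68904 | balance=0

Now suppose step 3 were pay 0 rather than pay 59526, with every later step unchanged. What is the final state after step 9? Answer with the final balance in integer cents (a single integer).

51244

(re-executing from step 3 with the substitution; state before step 3: balance=389944)
3 | pay 0 | balance=400862
4 | pay 69745 | balance=342341
5 | pay 69933 | balance=281993
6 | pay 55318 | balance=234570
7 | pay 66107 | balance=175030
8 | pay 63054 | balance=116876
9 | pay 68904 | balance=51244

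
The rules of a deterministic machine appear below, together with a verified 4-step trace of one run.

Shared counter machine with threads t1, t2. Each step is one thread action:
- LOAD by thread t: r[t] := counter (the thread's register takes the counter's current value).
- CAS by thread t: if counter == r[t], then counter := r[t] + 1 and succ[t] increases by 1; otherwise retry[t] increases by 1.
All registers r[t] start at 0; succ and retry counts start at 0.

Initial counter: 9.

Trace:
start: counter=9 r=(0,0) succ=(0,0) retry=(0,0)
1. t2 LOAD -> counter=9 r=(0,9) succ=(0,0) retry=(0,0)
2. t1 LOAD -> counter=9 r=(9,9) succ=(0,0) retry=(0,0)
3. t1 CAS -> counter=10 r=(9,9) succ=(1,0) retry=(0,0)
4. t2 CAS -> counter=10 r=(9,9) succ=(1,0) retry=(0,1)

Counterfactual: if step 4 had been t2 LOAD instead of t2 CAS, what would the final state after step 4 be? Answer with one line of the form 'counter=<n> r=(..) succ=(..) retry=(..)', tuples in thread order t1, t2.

(re-executing from step 4 with the substitution; state before step 4: counter=10 r=(9,9) succ=(1,0) retry=(0,0))
4. t2 LOAD -> counter=10 r=(9,10) succ=(1,0) retry=(0,0)

counter=10 r=(9,10) succ=(1,0) retry=(0,0)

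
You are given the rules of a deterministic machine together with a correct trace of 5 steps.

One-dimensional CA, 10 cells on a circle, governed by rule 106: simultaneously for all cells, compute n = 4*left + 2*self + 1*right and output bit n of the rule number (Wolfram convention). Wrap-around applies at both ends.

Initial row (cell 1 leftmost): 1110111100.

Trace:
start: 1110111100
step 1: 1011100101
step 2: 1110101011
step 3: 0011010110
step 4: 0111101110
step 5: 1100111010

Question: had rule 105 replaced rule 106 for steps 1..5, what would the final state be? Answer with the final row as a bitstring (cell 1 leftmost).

(re-executing steps 1..5 under rule 105; state before step 1: 1110111100)
step 1: 1011100100
step 2: 0110100000
step 3: 0111001111
step 4: 1101001001
step 5: 0110000001

0110000001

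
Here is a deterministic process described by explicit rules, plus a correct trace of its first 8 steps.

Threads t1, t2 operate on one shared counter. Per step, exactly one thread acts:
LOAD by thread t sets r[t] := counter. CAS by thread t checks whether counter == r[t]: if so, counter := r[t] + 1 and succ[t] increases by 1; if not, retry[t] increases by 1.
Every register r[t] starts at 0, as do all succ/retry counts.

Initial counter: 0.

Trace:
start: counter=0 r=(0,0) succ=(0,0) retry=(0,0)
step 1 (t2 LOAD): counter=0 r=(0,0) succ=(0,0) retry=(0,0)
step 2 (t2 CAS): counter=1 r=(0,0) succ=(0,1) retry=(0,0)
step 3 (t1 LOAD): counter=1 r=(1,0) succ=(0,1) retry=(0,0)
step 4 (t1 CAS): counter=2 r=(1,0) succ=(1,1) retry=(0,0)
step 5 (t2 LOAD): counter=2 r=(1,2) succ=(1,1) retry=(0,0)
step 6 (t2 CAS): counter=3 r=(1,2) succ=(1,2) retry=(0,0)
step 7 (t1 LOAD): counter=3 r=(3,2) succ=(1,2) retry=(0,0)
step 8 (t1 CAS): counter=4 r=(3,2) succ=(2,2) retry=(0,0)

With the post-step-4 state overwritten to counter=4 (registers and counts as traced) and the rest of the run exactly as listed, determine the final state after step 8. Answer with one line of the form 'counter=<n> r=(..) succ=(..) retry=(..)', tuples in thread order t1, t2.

counter=6 r=(5,4) succ=(2,2) retry=(0,0)

state after step 4 := counter=4 r=(1,0) succ=(1,1) retry=(0,0)
step 5 (t2 LOAD): counter=4 r=(1,4) succ=(1,1) retry=(0,0)
step 6 (t2 CAS): counter=5 r=(1,4) succ=(1,2) retry=(0,0)
step 7 (t1 LOAD): counter=5 r=(5,4) succ=(1,2) retry=(0,0)
step 8 (t1 CAS): counter=6 r=(5,4) succ=(2,2) retry=(0,0)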